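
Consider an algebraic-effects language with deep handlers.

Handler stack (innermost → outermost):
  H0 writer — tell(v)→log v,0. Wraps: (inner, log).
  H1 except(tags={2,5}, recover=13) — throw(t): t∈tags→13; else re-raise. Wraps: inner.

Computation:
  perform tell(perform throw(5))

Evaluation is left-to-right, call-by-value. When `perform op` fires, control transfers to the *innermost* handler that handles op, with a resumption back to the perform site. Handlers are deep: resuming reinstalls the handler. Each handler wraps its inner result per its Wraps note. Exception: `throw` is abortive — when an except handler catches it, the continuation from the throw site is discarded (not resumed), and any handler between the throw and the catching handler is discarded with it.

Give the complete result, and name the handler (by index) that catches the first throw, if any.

Working:
throw(5) @ H1 caught ⇒ 13
= 13

Answer: 13 ; first throw caught by: H1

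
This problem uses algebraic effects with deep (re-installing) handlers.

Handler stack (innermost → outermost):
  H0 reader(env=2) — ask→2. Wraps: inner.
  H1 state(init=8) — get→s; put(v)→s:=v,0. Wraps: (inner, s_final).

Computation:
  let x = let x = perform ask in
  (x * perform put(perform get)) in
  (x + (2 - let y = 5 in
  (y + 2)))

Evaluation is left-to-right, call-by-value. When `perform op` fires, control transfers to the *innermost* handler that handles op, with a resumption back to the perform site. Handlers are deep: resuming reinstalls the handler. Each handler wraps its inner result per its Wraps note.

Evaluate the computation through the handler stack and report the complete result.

Answer: (-5, 8)

Working:
ask @ H0 ⇒ 2
get @ H1 ⇒ 8
put(8) @ H1 ⇒ s:=8
H0 returns -5
H1 returns (-5, 8)
= (-5, 8)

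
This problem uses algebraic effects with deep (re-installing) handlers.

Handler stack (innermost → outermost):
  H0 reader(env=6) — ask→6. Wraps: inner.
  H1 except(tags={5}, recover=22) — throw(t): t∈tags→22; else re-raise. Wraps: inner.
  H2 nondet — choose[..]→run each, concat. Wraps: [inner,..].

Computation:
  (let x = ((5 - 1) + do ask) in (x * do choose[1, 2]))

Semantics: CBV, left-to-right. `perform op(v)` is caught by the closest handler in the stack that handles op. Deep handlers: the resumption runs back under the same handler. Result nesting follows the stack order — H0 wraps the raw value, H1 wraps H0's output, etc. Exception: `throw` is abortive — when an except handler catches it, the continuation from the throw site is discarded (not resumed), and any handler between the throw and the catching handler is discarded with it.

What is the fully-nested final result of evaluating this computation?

Evaluation trace:
ask @ H0 ⇒ 6
choose[1, 2] @ H2
  branch[0] choose=1:
    H0 returns 10
    H1 returns 10
    H2 returns [10]
  branch[1] choose=2:
    H0 returns 20
    H1 returns 20
    H2 returns [20]
= [10, 20]

Answer: [10, 20]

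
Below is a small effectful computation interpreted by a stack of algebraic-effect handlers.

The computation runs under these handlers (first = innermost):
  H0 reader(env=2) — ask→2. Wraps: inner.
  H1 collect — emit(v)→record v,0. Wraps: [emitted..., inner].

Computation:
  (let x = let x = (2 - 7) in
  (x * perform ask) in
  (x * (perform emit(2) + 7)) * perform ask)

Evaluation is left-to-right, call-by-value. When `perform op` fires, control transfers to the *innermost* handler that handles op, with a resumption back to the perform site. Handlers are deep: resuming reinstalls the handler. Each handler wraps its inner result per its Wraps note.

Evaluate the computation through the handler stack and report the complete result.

Answer: [2, -140]

Working:
ask @ H0 ⇒ 2
emit(2) @ H1 ⇒ out+=2
ask @ H0 ⇒ 2
H0 returns -140
H1 returns [2, -140]
= [2, -140]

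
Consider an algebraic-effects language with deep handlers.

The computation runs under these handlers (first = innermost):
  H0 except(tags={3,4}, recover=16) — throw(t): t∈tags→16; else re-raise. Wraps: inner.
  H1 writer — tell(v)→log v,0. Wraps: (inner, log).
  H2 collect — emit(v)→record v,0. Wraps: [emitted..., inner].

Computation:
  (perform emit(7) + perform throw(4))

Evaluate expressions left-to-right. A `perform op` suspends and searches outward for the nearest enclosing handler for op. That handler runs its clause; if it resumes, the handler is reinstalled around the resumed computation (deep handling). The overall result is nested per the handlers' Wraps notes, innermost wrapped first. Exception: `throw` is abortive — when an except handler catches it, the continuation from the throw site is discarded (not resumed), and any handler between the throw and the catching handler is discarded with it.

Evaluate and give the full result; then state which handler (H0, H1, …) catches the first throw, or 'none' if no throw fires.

Evaluation trace:
emit(7) @ H2 ⇒ out+=7
throw(4) @ H0 caught ⇒ 16
H1 returns (16, ())
H2 returns [7, (16, ())]
= [7, (16, ())]

Answer: [7, (16, ())] ; first throw caught by: H0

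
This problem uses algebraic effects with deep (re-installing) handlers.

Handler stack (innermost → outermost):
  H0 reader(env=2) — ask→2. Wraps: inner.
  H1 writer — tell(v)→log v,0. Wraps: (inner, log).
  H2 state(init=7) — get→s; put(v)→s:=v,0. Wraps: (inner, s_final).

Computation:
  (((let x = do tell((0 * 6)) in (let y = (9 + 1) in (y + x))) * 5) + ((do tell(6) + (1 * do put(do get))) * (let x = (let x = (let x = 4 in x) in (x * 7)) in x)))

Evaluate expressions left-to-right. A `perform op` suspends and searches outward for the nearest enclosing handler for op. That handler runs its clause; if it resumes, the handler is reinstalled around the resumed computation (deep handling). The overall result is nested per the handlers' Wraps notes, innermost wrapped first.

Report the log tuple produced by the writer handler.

Answer: (0, 6)

Working:
tell(0) @ H1 ⇒ log+=0
tell(6) @ H1 ⇒ log+=6
get @ H2 ⇒ 7
put(7) @ H2 ⇒ s:=7
H0 returns 50
H1 returns (50, (0, 6))
H2 returns ((50, (0, 6)), 7)
= ((50, (0, 6)), 7)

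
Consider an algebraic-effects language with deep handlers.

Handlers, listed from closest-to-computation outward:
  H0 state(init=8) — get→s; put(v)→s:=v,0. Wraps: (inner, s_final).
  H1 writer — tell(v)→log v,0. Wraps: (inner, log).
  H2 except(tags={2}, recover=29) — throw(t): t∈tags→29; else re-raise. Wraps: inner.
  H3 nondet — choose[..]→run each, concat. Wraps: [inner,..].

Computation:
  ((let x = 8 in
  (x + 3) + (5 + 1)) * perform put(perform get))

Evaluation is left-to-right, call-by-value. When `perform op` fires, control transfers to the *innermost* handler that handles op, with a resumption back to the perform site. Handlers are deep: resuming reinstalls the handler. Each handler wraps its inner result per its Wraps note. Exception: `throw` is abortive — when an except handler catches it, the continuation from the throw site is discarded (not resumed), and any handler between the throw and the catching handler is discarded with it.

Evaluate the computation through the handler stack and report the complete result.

Step-by-step:
get @ H0 ⇒ 8
put(8) @ H0 ⇒ s:=8
H0 returns (0, 8)
H1 returns ((0, 8), ())
H2 returns ((0, 8), ())
H3 returns [((0, 8), ())]
= [((0, 8), ())]

Answer: [((0, 8), ())]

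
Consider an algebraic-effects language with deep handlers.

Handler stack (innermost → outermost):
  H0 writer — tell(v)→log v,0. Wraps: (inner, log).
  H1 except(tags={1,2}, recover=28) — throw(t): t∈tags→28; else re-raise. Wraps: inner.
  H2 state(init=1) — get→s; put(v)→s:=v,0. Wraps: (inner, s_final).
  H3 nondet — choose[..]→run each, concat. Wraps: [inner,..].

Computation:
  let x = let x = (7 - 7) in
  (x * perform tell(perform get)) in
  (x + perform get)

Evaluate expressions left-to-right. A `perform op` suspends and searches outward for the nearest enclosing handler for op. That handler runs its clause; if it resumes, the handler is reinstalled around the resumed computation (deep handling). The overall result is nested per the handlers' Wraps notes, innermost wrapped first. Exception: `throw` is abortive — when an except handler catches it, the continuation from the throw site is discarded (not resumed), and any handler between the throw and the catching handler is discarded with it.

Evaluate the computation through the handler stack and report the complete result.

Answer: [((1, (1)), 1)]

Evaluation trace:
get @ H2 ⇒ 1
tell(1) @ H0 ⇒ log+=1
get @ H2 ⇒ 1
H0 returns (1, (1))
H1 returns (1, (1))
H2 returns ((1, (1)), 1)
H3 returns [((1, (1)), 1)]
= [((1, (1)), 1)]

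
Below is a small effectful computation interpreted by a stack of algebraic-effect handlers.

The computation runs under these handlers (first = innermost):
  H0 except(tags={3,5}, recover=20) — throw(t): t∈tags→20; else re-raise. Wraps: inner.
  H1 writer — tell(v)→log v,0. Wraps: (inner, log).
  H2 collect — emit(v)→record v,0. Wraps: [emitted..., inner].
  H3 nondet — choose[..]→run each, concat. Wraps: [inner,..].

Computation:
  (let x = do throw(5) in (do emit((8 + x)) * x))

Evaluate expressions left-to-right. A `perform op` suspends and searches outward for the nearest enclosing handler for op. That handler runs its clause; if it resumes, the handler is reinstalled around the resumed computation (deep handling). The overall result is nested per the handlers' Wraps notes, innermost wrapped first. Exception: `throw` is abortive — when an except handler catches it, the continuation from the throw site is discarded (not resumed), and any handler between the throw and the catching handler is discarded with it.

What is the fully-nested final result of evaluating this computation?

Evaluation trace:
throw(5) @ H0 caught ⇒ 20
H1 returns (20, ())
H2 returns [(20, ())]
H3 returns [[(20, ())]]
= [[(20, ())]]

Answer: [[(20, ())]]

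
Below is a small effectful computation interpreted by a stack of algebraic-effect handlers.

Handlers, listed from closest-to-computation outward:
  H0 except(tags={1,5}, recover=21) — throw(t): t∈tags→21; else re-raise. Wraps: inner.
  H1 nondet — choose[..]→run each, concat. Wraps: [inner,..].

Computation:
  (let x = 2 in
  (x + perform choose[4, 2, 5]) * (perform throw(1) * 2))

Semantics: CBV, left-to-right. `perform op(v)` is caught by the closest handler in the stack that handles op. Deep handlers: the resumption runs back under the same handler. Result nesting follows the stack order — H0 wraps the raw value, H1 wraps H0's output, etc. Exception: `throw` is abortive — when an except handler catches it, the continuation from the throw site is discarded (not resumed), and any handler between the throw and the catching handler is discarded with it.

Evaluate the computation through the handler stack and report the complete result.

Evaluation trace:
choose[4, 2, 5] @ H1
  branch[0] choose=4:
    throw(1) @ H0 caught ⇒ 21
    H1 returns [21]
  branch[1] choose=2:
    throw(1) @ H0 caught ⇒ 21
    H1 returns [21]
  branch[2] choose=5:
    throw(1) @ H0 caught ⇒ 21
    H1 returns [21]
= [21, 21, 21]

Answer: [21, 21, 21]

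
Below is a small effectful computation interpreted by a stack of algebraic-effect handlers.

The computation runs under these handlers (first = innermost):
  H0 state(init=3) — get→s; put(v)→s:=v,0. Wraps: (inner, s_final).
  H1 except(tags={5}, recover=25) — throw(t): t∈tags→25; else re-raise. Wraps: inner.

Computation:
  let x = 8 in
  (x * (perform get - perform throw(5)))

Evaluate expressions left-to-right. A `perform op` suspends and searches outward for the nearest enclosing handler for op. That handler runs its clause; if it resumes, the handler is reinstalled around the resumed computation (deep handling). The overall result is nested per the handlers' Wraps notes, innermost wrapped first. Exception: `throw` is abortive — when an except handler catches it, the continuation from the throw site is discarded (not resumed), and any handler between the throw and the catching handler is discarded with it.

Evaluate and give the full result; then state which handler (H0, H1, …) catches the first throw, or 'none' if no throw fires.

Answer: 25 ; first throw caught by: H1

Step-by-step:
get @ H0 ⇒ 3
throw(5) @ H1 caught ⇒ 25
= 25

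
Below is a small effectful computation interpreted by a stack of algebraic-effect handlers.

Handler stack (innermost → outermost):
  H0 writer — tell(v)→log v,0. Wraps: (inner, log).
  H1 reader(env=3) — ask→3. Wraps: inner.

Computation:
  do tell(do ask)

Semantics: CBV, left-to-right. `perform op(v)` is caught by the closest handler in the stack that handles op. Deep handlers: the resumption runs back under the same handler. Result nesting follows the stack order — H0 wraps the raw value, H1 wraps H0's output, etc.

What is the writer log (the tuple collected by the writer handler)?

Answer: (3)

Step-by-step:
ask @ H1 ⇒ 3
tell(3) @ H0 ⇒ log+=3
H0 returns (0, (3))
H1 returns (0, (3))
= (0, (3))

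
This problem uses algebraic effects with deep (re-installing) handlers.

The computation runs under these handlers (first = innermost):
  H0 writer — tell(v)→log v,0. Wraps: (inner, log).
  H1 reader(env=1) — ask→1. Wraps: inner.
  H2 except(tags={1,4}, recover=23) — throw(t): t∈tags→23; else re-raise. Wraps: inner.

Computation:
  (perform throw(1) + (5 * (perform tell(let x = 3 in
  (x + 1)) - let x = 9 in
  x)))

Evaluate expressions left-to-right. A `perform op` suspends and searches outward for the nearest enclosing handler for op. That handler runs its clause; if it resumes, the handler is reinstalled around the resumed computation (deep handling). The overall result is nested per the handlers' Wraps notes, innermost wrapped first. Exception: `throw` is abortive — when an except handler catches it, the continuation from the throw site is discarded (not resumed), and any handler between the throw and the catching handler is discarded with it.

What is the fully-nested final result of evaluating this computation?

Answer: 23

Working:
throw(1) @ H2 caught ⇒ 23
= 23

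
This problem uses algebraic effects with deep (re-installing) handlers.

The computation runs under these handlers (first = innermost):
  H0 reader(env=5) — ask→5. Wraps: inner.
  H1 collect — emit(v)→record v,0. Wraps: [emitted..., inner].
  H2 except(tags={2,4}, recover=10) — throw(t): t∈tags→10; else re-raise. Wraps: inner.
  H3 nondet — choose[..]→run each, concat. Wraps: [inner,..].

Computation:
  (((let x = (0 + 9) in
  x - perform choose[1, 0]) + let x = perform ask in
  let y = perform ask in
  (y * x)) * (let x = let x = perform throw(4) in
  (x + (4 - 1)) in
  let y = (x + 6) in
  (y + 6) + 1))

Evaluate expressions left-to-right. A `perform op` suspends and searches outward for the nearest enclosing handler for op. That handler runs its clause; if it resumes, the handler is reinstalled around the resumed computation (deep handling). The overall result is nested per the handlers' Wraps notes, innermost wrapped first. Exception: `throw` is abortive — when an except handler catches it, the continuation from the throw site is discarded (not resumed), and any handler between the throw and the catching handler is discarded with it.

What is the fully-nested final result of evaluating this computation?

Evaluation trace:
choose[1, 0] @ H3
  branch[0] choose=1:
    ask @ H0 ⇒ 5
    ask @ H0 ⇒ 5
    throw(4) @ H2 caught ⇒ 10
    H3 returns [10]
  branch[1] choose=0:
    ask @ H0 ⇒ 5
    ask @ H0 ⇒ 5
    throw(4) @ H2 caught ⇒ 10
    H3 returns [10]
= [10, 10]

Answer: [10, 10]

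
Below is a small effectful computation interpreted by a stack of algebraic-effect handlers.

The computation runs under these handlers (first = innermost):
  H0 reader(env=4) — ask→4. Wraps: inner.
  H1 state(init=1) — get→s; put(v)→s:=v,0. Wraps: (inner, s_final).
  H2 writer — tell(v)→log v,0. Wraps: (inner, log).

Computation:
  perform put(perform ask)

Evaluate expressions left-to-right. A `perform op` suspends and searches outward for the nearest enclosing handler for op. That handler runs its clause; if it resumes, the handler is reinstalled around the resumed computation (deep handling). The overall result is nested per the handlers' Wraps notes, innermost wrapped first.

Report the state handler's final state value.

Working:
ask @ H0 ⇒ 4
put(4) @ H1 ⇒ s:=4
H0 returns 0
H1 returns (0, 4)
H2 returns ((0, 4), ())
= ((0, 4), ())

Answer: 4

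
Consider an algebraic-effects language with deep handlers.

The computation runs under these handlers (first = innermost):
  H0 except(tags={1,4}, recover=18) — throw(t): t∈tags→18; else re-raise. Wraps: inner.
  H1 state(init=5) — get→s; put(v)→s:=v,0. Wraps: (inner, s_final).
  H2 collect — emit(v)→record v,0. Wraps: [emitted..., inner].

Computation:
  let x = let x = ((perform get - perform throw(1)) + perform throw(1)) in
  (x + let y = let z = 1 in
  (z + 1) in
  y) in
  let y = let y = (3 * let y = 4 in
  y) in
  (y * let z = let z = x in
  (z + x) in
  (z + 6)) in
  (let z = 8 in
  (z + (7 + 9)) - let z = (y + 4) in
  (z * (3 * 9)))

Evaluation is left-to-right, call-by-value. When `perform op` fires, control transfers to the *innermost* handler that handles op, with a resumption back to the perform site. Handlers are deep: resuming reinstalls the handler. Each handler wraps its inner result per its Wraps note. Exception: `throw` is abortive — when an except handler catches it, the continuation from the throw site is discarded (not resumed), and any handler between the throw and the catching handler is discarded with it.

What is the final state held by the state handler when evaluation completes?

Answer: 5

Working:
get @ H1 ⇒ 5
throw(1) @ H0 caught ⇒ 18
H1 returns (18, 5)
H2 returns [(18, 5)]
= [(18, 5)]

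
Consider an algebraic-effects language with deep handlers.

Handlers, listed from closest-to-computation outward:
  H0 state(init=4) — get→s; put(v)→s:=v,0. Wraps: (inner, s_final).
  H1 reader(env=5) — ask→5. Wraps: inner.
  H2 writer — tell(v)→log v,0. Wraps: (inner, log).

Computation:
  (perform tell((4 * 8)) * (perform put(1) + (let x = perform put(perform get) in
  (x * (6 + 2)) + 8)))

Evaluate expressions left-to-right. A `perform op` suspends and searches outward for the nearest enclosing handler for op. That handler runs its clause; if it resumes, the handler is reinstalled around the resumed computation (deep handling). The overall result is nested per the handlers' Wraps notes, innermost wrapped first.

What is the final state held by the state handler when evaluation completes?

Answer: 1

Step-by-step:
tell(32) @ H2 ⇒ log+=32
put(1) @ H0 ⇒ s:=1
get @ H0 ⇒ 1
put(1) @ H0 ⇒ s:=1
H0 returns (0, 1)
H1 returns (0, 1)
H2 returns ((0, 1), (32))
= ((0, 1), (32))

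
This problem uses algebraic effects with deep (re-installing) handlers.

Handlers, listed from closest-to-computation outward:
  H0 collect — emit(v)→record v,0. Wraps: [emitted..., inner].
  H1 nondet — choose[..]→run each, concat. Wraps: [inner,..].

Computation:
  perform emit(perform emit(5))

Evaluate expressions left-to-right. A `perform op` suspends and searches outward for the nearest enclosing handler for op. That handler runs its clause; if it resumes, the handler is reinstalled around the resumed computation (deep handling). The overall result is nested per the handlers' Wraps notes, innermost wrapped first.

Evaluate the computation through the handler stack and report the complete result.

Working:
emit(5) @ H0 ⇒ out+=5
emit(0) @ H0 ⇒ out+=0
H0 returns [5, 0, 0]
H1 returns [[5, 0, 0]]
= [[5, 0, 0]]

Answer: [[5, 0, 0]]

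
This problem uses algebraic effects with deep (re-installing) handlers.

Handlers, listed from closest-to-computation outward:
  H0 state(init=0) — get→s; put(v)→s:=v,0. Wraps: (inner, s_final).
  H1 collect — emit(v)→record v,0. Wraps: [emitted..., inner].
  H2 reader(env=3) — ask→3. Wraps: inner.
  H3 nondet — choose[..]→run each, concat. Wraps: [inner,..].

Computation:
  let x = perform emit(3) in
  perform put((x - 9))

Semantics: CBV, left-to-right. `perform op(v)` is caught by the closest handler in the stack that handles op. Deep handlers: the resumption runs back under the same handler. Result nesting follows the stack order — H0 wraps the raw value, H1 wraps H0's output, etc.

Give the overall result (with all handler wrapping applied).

Step-by-step:
emit(3) @ H1 ⇒ out+=3
put(-9) @ H0 ⇒ s:=-9
H0 returns (0, -9)
H1 returns [3, (0, -9)]
H2 returns [3, (0, -9)]
H3 returns [[3, (0, -9)]]
= [[3, (0, -9)]]

Answer: [[3, (0, -9)]]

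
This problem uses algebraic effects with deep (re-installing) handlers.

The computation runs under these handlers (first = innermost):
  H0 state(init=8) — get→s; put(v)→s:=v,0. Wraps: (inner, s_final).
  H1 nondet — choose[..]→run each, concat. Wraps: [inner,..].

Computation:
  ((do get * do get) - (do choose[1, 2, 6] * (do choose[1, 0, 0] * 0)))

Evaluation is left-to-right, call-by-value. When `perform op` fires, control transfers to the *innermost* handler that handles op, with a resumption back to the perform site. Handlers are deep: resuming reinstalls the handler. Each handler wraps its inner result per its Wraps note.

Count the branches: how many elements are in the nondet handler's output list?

Answer: 9

Working:
get @ H0 ⇒ 8
get @ H0 ⇒ 8
choose[1, 2, 6] @ H1
  branch[0] choose=1:
    choose[1, 0, 0] @ H1
      branch[0] choose=1:
        H0 returns (64, 8)
        H1 returns [(64, 8)]
      branch[1] choose=0:
        H0 returns (64, 8)
        H1 returns [(64, 8)]
      branch[2] choose=0:
        H0 returns (64, 8)
        H1 returns [(64, 8)]
  branch[1] choose=2:
    choose[1, 0, 0] @ H1
      branch[0] choose=1:
        H0 returns (64, 8)
        H1 returns [(64, 8)]
      branch[1] choose=0:
        H0 returns (64, 8)
        H1 returns [(64, 8)]
      branch[2] choose=0:
        H0 returns (64, 8)
        H1 returns [(64, 8)]
  branch[2] choose=6:
    choose[1, 0, 0] @ H1
      branch[0] choose=1:
        H0 returns (64, 8)
        H1 returns [(64, 8)]
      branch[1] choose=0:
        H0 returns (64, 8)
        H1 returns [(64, 8)]
      branch[2] choose=0:
        H0 returns (64, 8)
        H1 returns [(64, 8)]
= [(64, 8), (64, 8), (64, 8), (64, 8), (64, 8), (64, 8), (64, 8), (64, 8), (64, 8)]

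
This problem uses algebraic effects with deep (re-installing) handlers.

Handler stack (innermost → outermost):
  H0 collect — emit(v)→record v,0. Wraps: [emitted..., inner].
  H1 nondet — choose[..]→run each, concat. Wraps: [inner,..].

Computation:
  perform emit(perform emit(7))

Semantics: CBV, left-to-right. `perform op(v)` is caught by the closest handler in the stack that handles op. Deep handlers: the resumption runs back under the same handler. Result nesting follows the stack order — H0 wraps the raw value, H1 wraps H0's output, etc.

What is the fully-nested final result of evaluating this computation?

Answer: [[7, 0, 0]]

Working:
emit(7) @ H0 ⇒ out+=7
emit(0) @ H0 ⇒ out+=0
H0 returns [7, 0, 0]
H1 returns [[7, 0, 0]]
= [[7, 0, 0]]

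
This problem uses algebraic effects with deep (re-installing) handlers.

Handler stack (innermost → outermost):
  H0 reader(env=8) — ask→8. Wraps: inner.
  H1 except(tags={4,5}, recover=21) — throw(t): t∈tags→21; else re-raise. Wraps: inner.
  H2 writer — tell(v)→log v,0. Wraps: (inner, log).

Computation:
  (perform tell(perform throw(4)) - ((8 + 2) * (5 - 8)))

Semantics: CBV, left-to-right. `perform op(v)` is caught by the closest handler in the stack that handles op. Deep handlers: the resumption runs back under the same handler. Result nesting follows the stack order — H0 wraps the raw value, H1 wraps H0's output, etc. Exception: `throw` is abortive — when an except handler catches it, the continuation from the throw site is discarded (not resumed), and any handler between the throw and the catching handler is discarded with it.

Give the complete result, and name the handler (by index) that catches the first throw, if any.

Answer: (21, ()) ; first throw caught by: H1

Step-by-step:
throw(4) @ H1 caught ⇒ 21
H2 returns (21, ())
= (21, ())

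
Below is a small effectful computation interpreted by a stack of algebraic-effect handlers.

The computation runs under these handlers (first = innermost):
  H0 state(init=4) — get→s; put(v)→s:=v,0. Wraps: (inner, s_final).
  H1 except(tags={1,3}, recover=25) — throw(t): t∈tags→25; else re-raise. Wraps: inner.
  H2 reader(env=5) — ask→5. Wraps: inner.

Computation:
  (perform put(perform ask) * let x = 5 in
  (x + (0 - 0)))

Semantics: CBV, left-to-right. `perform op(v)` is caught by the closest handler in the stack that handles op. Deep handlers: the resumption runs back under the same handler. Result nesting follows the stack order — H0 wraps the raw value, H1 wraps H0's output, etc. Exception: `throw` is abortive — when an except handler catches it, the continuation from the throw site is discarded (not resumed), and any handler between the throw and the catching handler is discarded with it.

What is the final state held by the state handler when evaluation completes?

Answer: 5

Step-by-step:
ask @ H2 ⇒ 5
put(5) @ H0 ⇒ s:=5
H0 returns (0, 5)
H1 returns (0, 5)
H2 returns (0, 5)
= (0, 5)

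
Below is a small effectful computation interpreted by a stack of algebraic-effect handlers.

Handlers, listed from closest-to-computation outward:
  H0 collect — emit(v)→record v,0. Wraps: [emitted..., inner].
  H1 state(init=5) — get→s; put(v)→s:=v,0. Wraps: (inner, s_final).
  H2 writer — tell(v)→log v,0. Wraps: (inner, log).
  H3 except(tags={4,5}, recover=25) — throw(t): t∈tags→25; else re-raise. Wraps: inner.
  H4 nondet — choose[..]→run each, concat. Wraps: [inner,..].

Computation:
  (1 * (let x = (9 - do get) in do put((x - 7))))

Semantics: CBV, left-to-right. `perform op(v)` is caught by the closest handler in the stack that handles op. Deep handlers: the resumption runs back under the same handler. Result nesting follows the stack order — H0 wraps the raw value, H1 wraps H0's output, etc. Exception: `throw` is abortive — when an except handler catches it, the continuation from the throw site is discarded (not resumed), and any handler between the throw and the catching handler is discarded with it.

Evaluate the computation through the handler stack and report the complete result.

Answer: [(([0], -3), ())]

Working:
get @ H1 ⇒ 5
put(-3) @ H1 ⇒ s:=-3
H0 returns [0]
H1 returns ([0], -3)
H2 returns (([0], -3), ())
H3 returns (([0], -3), ())
H4 returns [(([0], -3), ())]
= [(([0], -3), ())]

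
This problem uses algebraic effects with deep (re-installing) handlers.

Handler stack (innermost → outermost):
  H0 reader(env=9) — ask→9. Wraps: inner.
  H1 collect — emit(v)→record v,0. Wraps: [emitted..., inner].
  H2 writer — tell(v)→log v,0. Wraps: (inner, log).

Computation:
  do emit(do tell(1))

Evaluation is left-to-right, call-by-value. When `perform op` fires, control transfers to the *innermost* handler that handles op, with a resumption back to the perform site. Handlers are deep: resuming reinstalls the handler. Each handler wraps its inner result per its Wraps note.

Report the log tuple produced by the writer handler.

Working:
tell(1) @ H2 ⇒ log+=1
emit(0) @ H1 ⇒ out+=0
H0 returns 0
H1 returns [0, 0]
H2 returns ([0, 0], (1))
= ([0, 0], (1))

Answer: (1)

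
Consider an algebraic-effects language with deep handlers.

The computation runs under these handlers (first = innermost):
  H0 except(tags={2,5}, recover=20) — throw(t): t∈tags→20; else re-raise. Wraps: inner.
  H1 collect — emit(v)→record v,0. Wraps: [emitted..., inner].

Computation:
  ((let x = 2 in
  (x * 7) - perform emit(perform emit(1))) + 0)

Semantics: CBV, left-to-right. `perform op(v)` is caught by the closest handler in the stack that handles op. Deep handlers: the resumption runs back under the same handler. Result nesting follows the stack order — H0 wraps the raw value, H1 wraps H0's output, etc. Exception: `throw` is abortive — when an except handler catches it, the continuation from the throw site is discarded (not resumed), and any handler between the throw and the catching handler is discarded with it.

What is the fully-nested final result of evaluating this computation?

Answer: [1, 0, 14]

Working:
emit(1) @ H1 ⇒ out+=1
emit(0) @ H1 ⇒ out+=0
H0 returns 14
H1 returns [1, 0, 14]
= [1, 0, 14]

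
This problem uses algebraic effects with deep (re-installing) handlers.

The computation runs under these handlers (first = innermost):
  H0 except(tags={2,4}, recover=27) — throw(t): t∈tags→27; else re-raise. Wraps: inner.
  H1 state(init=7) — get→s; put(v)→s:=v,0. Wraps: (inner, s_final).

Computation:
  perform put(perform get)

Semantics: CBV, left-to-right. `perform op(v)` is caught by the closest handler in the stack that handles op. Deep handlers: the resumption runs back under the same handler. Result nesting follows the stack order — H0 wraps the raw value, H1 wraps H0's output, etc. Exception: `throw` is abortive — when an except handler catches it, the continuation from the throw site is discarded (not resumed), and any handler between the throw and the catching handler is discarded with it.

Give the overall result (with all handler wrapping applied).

Evaluation trace:
get @ H1 ⇒ 7
put(7) @ H1 ⇒ s:=7
H0 returns 0
H1 returns (0, 7)
= (0, 7)

Answer: (0, 7)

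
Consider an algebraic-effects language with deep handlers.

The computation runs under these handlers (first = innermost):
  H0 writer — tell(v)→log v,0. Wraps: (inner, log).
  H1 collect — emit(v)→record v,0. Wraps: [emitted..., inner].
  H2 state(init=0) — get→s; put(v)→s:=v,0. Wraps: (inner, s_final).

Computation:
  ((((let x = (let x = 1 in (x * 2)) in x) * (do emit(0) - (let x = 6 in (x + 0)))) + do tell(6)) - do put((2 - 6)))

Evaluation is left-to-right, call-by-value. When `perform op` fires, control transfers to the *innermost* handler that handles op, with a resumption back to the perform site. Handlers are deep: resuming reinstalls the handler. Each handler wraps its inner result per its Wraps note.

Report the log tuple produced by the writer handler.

Answer: (6)

Evaluation trace:
emit(0) @ H1 ⇒ out+=0
tell(6) @ H0 ⇒ log+=6
put(-4) @ H2 ⇒ s:=-4
H0 returns (-12, (6))
H1 returns [0, (-12, (6))]
H2 returns ([0, (-12, (6))], -4)
= ([0, (-12, (6))], -4)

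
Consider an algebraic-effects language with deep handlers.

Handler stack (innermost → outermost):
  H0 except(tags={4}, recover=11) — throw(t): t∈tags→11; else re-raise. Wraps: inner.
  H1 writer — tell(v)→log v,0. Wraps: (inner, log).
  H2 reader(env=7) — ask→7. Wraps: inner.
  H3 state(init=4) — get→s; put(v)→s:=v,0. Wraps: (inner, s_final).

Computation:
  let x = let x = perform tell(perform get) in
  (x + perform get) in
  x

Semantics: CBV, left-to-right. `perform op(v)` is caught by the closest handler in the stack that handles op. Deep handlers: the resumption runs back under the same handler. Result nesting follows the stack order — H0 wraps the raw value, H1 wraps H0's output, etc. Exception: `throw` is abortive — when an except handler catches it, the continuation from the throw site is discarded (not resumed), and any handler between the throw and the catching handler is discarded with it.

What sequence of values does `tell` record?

Answer: (4)

Step-by-step:
get @ H3 ⇒ 4
tell(4) @ H1 ⇒ log+=4
get @ H3 ⇒ 4
H0 returns 4
H1 returns (4, (4))
H2 returns (4, (4))
H3 returns ((4, (4)), 4)
= ((4, (4)), 4)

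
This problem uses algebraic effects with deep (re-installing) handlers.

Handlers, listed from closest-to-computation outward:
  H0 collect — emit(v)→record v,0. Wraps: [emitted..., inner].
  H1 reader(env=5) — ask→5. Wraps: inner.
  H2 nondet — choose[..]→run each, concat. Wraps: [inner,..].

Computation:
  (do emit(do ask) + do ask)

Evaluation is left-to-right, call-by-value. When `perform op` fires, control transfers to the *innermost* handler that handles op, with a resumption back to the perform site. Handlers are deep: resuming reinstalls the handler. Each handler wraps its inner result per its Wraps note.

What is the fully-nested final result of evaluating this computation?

Evaluation trace:
ask @ H1 ⇒ 5
emit(5) @ H0 ⇒ out+=5
ask @ H1 ⇒ 5
H0 returns [5, 5]
H1 returns [5, 5]
H2 returns [[5, 5]]
= [[5, 5]]

Answer: [[5, 5]]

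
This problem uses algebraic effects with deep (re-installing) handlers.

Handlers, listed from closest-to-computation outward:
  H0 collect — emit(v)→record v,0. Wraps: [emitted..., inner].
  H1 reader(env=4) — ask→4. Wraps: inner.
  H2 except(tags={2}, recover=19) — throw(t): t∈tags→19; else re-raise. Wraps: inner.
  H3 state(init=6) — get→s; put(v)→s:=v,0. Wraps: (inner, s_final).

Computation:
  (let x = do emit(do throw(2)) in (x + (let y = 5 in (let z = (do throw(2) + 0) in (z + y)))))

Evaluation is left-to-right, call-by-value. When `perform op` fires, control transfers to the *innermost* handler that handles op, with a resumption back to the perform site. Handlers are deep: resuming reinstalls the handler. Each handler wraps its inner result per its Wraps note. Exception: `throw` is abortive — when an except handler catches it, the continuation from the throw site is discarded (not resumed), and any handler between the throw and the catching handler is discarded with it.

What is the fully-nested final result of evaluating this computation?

Evaluation trace:
throw(2) @ H2 caught ⇒ 19
H3 returns (19, 6)
= (19, 6)

Answer: (19, 6)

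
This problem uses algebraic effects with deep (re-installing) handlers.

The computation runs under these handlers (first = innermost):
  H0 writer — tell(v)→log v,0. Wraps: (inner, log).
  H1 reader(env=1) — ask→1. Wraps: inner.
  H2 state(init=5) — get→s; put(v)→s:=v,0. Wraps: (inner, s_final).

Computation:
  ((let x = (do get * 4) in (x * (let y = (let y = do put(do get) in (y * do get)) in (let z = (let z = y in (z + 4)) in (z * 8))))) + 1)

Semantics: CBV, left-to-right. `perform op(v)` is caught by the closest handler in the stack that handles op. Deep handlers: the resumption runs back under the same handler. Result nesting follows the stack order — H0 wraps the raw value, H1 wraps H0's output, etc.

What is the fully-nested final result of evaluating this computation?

Answer: ((641, ()), 5)

Evaluation trace:
get @ H2 ⇒ 5
get @ H2 ⇒ 5
put(5) @ H2 ⇒ s:=5
get @ H2 ⇒ 5
H0 returns (641, ())
H1 returns (641, ())
H2 returns ((641, ()), 5)
= ((641, ()), 5)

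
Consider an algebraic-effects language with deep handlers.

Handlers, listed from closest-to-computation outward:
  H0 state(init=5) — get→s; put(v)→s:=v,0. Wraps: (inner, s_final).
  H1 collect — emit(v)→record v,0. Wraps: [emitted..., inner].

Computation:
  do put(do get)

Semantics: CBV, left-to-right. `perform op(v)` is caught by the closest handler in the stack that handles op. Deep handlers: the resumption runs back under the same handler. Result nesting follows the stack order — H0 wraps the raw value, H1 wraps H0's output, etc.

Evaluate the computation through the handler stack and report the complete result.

Working:
get @ H0 ⇒ 5
put(5) @ H0 ⇒ s:=5
H0 returns (0, 5)
H1 returns [(0, 5)]
= [(0, 5)]

Answer: [(0, 5)]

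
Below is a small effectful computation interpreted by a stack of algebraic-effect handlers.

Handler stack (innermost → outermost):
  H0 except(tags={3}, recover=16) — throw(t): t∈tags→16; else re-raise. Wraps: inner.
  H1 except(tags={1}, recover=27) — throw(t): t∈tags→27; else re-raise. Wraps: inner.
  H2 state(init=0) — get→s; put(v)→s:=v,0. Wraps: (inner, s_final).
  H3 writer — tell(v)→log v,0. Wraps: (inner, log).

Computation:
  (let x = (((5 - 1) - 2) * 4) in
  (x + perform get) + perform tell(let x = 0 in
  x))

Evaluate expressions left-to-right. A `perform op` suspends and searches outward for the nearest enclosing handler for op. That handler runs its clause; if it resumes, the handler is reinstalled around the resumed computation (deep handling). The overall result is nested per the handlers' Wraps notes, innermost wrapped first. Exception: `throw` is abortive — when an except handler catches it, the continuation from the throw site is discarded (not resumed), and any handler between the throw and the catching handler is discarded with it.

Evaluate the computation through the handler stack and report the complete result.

Answer: ((8, 0), (0))

Working:
get @ H2 ⇒ 0
tell(0) @ H3 ⇒ log+=0
H0 returns 8
H1 returns 8
H2 returns (8, 0)
H3 returns ((8, 0), (0))
= ((8, 0), (0))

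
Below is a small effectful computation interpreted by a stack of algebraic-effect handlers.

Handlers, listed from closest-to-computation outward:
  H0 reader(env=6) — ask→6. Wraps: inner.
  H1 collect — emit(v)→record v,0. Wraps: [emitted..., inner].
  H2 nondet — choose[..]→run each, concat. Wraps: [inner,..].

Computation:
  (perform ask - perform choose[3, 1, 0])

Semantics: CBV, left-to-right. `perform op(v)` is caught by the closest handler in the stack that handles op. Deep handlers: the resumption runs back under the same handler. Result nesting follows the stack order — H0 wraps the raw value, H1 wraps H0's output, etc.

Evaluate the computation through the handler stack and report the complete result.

Step-by-step:
ask @ H0 ⇒ 6
choose[3, 1, 0] @ H2
  branch[0] choose=3:
    H0 returns 3
    H1 returns [3]
    H2 returns [[3]]
  branch[1] choose=1:
    H0 returns 5
    H1 returns [5]
    H2 returns [[5]]
  branch[2] choose=0:
    H0 returns 6
    H1 returns [6]
    H2 returns [[6]]
= [[3], [5], [6]]

Answer: [[3], [5], [6]]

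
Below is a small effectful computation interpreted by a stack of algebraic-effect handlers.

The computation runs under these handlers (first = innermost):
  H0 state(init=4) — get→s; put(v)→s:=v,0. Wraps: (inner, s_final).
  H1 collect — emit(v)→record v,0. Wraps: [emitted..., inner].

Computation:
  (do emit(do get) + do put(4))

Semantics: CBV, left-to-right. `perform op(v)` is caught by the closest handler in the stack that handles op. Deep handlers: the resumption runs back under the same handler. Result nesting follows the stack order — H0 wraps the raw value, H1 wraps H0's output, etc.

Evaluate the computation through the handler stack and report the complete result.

Working:
get @ H0 ⇒ 4
emit(4) @ H1 ⇒ out+=4
put(4) @ H0 ⇒ s:=4
H0 returns (0, 4)
H1 returns [4, (0, 4)]
= [4, (0, 4)]

Answer: [4, (0, 4)]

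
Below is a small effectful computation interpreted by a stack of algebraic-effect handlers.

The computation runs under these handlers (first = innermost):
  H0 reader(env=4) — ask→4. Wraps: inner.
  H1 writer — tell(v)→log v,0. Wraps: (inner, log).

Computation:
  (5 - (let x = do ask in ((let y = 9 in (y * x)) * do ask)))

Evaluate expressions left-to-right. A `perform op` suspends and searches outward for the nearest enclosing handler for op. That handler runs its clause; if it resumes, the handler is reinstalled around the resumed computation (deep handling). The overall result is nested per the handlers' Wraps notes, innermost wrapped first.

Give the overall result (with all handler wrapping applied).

Evaluation trace:
ask @ H0 ⇒ 4
ask @ H0 ⇒ 4
H0 returns -139
H1 returns (-139, ())
= (-139, ())

Answer: (-139, ())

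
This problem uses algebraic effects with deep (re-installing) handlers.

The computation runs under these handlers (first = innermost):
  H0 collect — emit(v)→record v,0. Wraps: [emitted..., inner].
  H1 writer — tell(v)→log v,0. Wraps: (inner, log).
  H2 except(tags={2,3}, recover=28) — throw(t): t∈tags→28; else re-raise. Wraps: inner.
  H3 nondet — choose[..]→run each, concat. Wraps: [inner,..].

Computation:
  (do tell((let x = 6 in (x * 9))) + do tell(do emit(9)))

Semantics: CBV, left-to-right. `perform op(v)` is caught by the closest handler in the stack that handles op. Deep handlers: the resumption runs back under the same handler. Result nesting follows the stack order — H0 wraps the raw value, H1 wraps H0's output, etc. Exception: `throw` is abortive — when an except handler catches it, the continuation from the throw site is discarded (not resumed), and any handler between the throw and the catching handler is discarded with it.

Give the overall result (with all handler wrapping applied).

Step-by-step:
tell(54) @ H1 ⇒ log+=54
emit(9) @ H0 ⇒ out+=9
tell(0) @ H1 ⇒ log+=0
H0 returns [9, 0]
H1 returns ([9, 0], (54, 0))
H2 returns ([9, 0], (54, 0))
H3 returns [([9, 0], (54, 0))]
= [([9, 0], (54, 0))]

Answer: [([9, 0], (54, 0))]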